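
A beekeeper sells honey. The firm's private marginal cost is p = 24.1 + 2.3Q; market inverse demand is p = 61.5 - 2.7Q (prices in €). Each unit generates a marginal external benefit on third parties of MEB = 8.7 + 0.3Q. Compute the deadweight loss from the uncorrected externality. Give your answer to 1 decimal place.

Market equilibrium (private): 24.1 + 2.3Q = 61.5 - 2.7Q → Q_m = 7.4800.
Social marginal cost = private MC − MEB = 15.4 + 2.0Q.
Set SMC = demand: 15.4 + 2.0Q = 61.5 - 2.7Q → Q* = 9.8085.
Between Q* and Q_m the wedge demand − SMC runs linearly from 0 to MEB(Q_m), so the loss is a triangle.
DWL = ½ × 2.3285 × 10.9440 = 12.7416.

DWL = €12.7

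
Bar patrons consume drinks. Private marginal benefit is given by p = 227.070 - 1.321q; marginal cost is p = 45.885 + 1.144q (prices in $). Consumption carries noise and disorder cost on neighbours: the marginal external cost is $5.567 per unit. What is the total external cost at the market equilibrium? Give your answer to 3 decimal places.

Market equilibrium (private): 45.885 + 1.144q = 227.070 - 1.321q → q_m = 73.5030.
Total external cost = MEC × q_m = 5.567 × 73.5030 = 409.1912.

$409.191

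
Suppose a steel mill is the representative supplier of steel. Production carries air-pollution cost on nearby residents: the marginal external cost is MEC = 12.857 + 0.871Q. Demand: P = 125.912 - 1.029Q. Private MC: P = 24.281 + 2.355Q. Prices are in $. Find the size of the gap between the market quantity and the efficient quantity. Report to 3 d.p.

Market equilibrium (private): 24.281 + 2.355Q = 125.912 - 1.029Q → Q_m = 30.0328.
Social marginal cost = private MC + MEC = 37.138 + 3.226Q.
Set SMC = demand: 37.138 + 3.226Q = 125.912 - 1.029Q → Q* = 20.8635.
Gap = |30.0328 − 20.8635| = 9.1693.

9.169 units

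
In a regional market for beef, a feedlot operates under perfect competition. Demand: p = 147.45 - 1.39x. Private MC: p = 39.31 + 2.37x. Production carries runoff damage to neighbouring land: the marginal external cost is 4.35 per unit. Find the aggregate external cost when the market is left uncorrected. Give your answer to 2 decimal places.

Market equilibrium (private): 39.31 + 2.37x = 147.45 - 1.39x → x_m = 28.7606.
Total external cost = MEC × x_m = 4.35 × 28.7606 = 125.1086.

125.11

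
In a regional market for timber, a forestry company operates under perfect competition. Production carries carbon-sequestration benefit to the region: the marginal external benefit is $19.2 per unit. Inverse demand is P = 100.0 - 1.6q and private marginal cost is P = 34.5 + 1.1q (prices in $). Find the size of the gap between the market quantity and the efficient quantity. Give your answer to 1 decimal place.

Market equilibrium (private): 34.5 + 1.1q = 100.0 - 1.6q → q_m = 24.2593.
Social marginal cost = private MC − MEB = 15.3 + 1.1q.
Set SMC = demand: 15.3 + 1.1q = 100.0 - 1.6q → q* = 31.3704.
Gap = |24.2593 − 31.3704| = 7.1111.

7.1 units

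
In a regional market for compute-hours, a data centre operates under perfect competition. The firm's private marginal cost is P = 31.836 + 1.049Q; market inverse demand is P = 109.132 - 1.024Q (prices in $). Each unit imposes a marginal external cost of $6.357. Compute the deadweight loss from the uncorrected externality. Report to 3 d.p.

Market equilibrium (private): 31.836 + 1.049Q = 109.132 - 1.024Q → Q_m = 37.2870.
Social marginal cost = private MC + MEC = 38.193 + 1.049Q.
Set SMC = demand: 38.193 + 1.049Q = 109.132 - 1.024Q → Q* = 34.2205.
The loss is the area between SMC and demand from Q* to Q_m; with linear curves that's a triangle of height MEC(Q_m).
DWL = ½ × 3.0665 × 6.3570 = 9.7469.

DWL = $9.747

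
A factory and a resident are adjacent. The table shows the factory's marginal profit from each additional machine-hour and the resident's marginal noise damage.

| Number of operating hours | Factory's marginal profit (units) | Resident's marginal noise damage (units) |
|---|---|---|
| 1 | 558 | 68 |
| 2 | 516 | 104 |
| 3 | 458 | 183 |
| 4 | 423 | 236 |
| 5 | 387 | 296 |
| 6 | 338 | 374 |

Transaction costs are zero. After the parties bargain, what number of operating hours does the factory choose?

Bargaining reaches the level where marginal profit last exceeds marginal noise damage.
That holds through level 5 (387 ≥ 296) but not at 6 (338 < 374).

5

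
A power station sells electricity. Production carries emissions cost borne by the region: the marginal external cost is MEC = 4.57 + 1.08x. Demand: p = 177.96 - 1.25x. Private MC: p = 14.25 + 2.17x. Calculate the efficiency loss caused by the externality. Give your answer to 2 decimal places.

DWL = 351.79

Market equilibrium (private): 14.25 + 2.17x = 177.96 - 1.25x → x_m = 47.8684.
Social marginal cost = private MC + MEC = 18.82 + 3.25x.
Set SMC = demand: 18.82 + 3.25x = 177.96 - 1.25x → x* = 35.3644.
Between x* and x_m the wedge SMC − demand runs linearly from 0 to MEC(x_m), so the loss is a triangle.
DWL = ½ × 12.5040 × 56.2679 = 351.7869.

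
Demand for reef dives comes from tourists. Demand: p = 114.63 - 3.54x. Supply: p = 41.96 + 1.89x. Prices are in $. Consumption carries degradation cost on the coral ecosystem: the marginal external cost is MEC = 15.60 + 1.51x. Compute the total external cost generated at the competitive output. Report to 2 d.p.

$344.00

Market equilibrium (private): 41.96 + 1.89x = 114.63 - 3.54x → x_m = 13.3831.
Total external cost = ∫₀^{x_m} (15.60 + 1.51x) dx = 15.60×13.3831 + ½×1.51×13.3831² = 344.0024.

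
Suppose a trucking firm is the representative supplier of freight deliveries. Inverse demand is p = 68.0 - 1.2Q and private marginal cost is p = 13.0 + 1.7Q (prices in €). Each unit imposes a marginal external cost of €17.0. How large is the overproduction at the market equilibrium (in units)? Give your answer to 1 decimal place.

Market equilibrium (private): 13.0 + 1.7Q = 68.0 - 1.2Q → Q_m = 18.9655.
Social marginal cost = private MC + MEC = 30.0 + 1.7Q.
Set SMC = demand: 30.0 + 1.7Q = 68.0 - 1.2Q → Q* = 13.1034.
Gap = |18.9655 − 13.1034| = 5.8621.

5.9 units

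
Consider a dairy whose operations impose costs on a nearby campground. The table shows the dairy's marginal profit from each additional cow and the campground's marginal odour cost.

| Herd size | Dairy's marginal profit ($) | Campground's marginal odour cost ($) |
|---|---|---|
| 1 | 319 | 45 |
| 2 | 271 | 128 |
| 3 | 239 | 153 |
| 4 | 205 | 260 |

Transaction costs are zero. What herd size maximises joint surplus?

3

Bargaining reaches the level where marginal profit last exceeds marginal odour cost.
That holds through level 3 (239 ≥ 153) but not at 4 (205 < 260).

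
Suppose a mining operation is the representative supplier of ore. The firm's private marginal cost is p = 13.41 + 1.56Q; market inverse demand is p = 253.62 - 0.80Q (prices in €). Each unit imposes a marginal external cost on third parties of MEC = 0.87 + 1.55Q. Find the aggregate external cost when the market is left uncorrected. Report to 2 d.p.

Market equilibrium (private): 13.41 + 1.56Q = 253.62 - 0.80Q → Q_m = 101.7839.
Total external cost = ∫₀^{Q_m} (0.87 + 1.55Q) dQ = 0.87×101.7839 + ½×1.55×101.7839² = 8117.5228.

€8117.52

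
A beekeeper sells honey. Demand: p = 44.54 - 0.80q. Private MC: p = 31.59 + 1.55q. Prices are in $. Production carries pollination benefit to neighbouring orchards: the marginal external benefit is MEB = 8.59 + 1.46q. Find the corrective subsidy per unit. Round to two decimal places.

subsidy = $43.93 per unit

Social marginal cost = private MC − MEB = 23.00 + 0.09q.
Set SMC = demand: 23.00 + 0.09q = 44.54 - 0.80q → q* = 24.2022.
The Pigouvian subsidy equals MEB at q*: 8.59 + 1.46×24.2022 = 43.9252.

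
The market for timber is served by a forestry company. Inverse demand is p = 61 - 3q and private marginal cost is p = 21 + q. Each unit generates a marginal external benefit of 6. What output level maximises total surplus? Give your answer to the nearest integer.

Social marginal cost = private MC − MEB = 15 + q.
Set SMC = demand: 15 + q = 61 - 3q → q* = 11.5000.

q* = 12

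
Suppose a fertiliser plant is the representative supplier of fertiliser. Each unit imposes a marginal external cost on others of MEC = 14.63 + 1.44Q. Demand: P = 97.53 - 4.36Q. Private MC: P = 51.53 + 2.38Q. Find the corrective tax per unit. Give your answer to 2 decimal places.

Social marginal cost = private MC + MEC = 66.16 + 3.82Q.
Set SMC = demand: 66.16 + 3.82Q = 97.53 - 4.36Q → Q* = 3.8350.
The Pigouvian tax equals MEC at Q*: 14.63 + 1.44×3.8350 = 20.1524.

tax = 20.15 per unit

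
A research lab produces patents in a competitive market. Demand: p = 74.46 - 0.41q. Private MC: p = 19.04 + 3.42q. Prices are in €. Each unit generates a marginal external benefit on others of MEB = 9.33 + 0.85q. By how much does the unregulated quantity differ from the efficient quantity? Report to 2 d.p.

Market equilibrium (private): 19.04 + 3.42q = 74.46 - 0.41q → q_m = 14.4700.
Social marginal cost = private MC − MEB = 9.71 + 2.57q.
Set SMC = demand: 9.71 + 2.57q = 74.46 - 0.41q → q* = 21.7282.
Gap = |14.4700 − 21.7282| = 7.2582.

7.26 units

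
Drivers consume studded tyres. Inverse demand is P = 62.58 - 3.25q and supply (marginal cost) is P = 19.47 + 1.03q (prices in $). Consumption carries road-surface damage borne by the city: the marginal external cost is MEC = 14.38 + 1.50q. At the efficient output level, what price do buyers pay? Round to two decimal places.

P = $46.43

Social marginal benefit = demand − MEC = 48.20 - 4.75q.
Set SMB = MC: 48.20 - 4.75q = 19.47 + 1.03q → q* = 4.9706.
Consumer price on the demand curve at q*: 62.58 − 3.25×4.9706 = 46.4256.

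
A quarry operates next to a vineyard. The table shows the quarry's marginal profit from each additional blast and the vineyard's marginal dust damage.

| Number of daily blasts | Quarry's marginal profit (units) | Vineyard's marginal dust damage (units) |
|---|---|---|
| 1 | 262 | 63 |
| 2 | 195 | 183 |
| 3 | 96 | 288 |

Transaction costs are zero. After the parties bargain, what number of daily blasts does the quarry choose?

2

Bargaining reaches the level where marginal profit last exceeds marginal dust damage.
That holds through level 2 (195 ≥ 183) but not at 3 (96 < 288).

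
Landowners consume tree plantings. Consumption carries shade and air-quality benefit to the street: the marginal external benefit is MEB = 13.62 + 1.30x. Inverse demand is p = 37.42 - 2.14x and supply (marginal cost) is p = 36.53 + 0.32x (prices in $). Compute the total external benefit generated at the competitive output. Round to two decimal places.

$5.01

Market equilibrium (private): 36.53 + 0.32x = 37.42 - 2.14x → x_m = 0.3618.
Total external benefit = ∫₀^{x_m} (13.62 + 1.30x) dx = 13.62×0.3618 + ½×1.30×0.3618² = 5.0128.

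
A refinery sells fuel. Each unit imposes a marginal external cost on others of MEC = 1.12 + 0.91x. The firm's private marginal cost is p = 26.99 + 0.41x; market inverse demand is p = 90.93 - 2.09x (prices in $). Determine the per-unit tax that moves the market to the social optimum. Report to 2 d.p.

Social marginal cost = private MC + MEC = 28.11 + 1.32x.
Set SMC = demand: 28.11 + 1.32x = 90.93 - 2.09x → x* = 18.4223.
The Pigouvian tax equals MEC at x*: 1.12 + 0.91×18.4223 = 17.8843.

tax = $17.88 per unit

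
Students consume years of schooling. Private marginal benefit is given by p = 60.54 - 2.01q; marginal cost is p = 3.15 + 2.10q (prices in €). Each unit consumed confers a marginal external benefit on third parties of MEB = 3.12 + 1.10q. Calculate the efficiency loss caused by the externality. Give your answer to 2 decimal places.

Market equilibrium (private): 3.15 + 2.10q = 60.54 - 2.01q → q_m = 13.9635.
Social marginal benefit = demand + MEB = 63.66 - 0.91q.
Set SMB = MC: 63.66 - 0.91q = 3.15 + 2.10q → q* = 20.1030.
Height of the DWL triangle at q_m is SMB(q_m) − MC(q_m) = MEB(q_m) = 18.4799.
DWL = ½ × 6.1395 × 18.4799 = 56.7287.

DWL = €56.73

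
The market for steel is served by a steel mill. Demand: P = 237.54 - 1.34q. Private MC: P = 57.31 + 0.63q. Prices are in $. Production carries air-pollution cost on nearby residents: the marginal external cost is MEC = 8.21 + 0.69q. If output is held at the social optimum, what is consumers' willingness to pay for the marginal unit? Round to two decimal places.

Social marginal cost = private MC + MEC = 65.52 + 1.32q.
Set SMC = demand: 65.52 + 1.32q = 237.54 - 1.34q → q* = 64.6692.
Consumer price on the demand curve at q*: 237.54 − 1.34×64.6692 = 150.8833.

P = $150.88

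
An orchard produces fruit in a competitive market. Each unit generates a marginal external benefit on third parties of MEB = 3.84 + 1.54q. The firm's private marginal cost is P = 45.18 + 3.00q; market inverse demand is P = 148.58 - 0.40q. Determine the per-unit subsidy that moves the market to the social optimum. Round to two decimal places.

Social marginal cost = private MC − MEB = 41.34 + 1.46q.
Set SMC = demand: 41.34 + 1.46q = 148.58 - 0.40q → q* = 57.6559.
The Pigouvian subsidy equals MEB at q*: 3.84 + 1.54×57.6559 = 92.6301.

subsidy = 92.63 per unit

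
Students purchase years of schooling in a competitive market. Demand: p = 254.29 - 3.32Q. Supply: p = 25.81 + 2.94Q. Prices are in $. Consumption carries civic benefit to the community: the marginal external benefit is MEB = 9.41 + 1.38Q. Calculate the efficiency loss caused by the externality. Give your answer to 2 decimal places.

Market equilibrium (private): 25.81 + 2.94Q = 254.29 - 3.32Q → Q_m = 36.4984.
Social marginal benefit = demand + MEB = 263.70 - 1.94Q.
Set SMB = MC: 263.70 - 1.94Q = 25.81 + 2.94Q → Q* = 48.7480.
Height of the DWL triangle at Q_m is SMB(Q_m) − MC(Q_m) = MEB(Q_m) = 59.7778.
DWL = ½ × 12.2496 × 59.7778 = 366.1271.

DWL = $366.13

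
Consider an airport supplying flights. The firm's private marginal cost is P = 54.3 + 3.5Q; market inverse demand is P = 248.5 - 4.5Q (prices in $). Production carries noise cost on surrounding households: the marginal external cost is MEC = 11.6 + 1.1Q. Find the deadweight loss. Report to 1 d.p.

DWL = $80.6

Market equilibrium (private): 54.3 + 3.5Q = 248.5 - 4.5Q → Q_m = 24.2750.
Social marginal cost = private MC + MEC = 65.9 + 4.6Q.
Set SMC = demand: 65.9 + 4.6Q = 248.5 - 4.5Q → Q* = 20.0659.
Height of the DWL triangle at Q_m is SMC(Q_m) − demand(Q_m) = MEC(Q_m) = 38.3025.
DWL = ½ × 4.2091 × 38.3025 = 80.6095.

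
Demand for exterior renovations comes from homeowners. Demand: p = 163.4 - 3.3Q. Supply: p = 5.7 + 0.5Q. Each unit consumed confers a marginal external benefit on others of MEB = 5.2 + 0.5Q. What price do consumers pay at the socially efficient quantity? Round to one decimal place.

Social marginal benefit = demand + MEB = 168.6 - 2.8Q.
Set SMB = MC: 168.6 - 2.8Q = 5.7 + 0.5Q → Q* = 49.3636.
Consumer price on the demand curve at Q*: 163.4 − 3.3×49.3636 = 0.5001.

P = 0.5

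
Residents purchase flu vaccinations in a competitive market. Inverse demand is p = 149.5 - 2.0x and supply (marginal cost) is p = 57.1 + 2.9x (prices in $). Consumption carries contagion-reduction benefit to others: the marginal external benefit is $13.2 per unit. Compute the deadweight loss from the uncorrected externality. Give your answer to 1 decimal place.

Market equilibrium (private): 57.1 + 2.9x = 149.5 - 2.0x → x_m = 18.8571.
Social marginal benefit = demand + MEB = 162.7 - 2.0x.
Set SMB = MC: 162.7 - 2.0x = 57.1 + 2.9x → x* = 21.5510.
The loss is the area between SMB and MC from x* to x_m; with linear curves that's a triangle of height MEB(x_m).
DWL = ½ × 2.6939 × 13.2000 = 17.7797.

DWL = $17.8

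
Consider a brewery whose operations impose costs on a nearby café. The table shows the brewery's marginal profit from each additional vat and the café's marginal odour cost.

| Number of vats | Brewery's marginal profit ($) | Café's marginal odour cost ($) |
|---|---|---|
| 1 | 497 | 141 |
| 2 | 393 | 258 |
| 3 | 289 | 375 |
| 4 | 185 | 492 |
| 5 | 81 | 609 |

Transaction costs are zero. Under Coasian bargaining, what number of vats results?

Bargaining reaches the level where marginal profit last exceeds marginal odour cost.
That holds through level 2 (393 ≥ 258) but not at 3 (289 < 375).

2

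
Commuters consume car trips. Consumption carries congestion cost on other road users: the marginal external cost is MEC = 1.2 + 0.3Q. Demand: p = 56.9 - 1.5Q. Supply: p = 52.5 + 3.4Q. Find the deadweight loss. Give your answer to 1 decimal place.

DWL = 0.2

Market equilibrium (private): 52.5 + 3.4Q = 56.9 - 1.5Q → Q_m = 0.8980.
Social marginal benefit = demand − MEC = 55.7 - 1.8Q.
Set SMB = MC: 55.7 - 1.8Q = 52.5 + 3.4Q → Q* = 0.6154.
The welfare-loss triangle has base |Q_m − Q*| and height MEC(Q_m) (the vertical gap between SMB and MC is zero at Q* and MEC at Q_m).
DWL = ½ × 0.2826 × 1.4694 = 0.2076.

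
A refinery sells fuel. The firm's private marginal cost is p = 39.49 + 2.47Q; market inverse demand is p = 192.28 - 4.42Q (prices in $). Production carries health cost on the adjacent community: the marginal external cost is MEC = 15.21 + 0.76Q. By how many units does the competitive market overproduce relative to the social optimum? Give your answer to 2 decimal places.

Market equilibrium (private): 39.49 + 2.47Q = 192.28 - 4.42Q → Q_m = 22.1756.
Social marginal cost = private MC + MEC = 54.70 + 3.23Q.
Set SMC = demand: 54.70 + 3.23Q = 192.28 - 4.42Q → Q* = 17.9843.
Gap = |22.1756 − 17.9843| = 4.1913.

4.19 units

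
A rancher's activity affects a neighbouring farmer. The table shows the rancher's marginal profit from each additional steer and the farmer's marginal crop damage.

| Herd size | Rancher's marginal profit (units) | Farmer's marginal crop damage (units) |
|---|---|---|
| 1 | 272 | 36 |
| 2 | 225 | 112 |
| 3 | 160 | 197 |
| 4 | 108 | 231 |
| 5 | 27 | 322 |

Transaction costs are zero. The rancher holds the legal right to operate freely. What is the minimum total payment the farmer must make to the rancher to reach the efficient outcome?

Left alone the rancher would choose level 5 (marginal profit stays positive).
Efficient level: k* = 2 (marginal profit ≥ marginal crop damage through 2).
The farmer must at least cover the rancher's forgone profit from cutting 5→2: 160 + 108 + 27 = 295.

295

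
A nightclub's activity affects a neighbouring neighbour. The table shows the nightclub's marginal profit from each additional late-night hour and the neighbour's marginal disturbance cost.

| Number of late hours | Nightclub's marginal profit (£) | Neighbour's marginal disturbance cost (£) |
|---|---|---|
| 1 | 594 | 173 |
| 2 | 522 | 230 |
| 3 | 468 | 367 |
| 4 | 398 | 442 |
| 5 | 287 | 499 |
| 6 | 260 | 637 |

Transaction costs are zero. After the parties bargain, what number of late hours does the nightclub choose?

3

Bargaining reaches the level where marginal profit last exceeds marginal disturbance cost.
That holds through level 3 (468 ≥ 367) but not at 4 (398 < 442).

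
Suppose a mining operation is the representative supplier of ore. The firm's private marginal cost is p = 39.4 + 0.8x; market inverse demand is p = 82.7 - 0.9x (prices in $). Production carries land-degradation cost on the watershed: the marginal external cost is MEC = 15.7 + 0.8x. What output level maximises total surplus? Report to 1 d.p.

x* = 11.0

Social marginal cost = private MC + MEC = 55.1 + 1.6x.
Set SMC = demand: 55.1 + 1.6x = 82.7 - 0.9x → x* = 11.0400.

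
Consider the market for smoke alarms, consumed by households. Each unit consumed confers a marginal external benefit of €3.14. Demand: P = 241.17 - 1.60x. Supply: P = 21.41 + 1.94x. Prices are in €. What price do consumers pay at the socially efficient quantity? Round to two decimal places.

P = €140.42

Social marginal benefit = demand + MEB = 244.31 - 1.60x.
Set SMB = MC: 244.31 - 1.60x = 21.41 + 1.94x → x* = 62.9661.
Consumer price on the demand curve at x*: 241.17 − 1.60×62.9661 = 140.4242.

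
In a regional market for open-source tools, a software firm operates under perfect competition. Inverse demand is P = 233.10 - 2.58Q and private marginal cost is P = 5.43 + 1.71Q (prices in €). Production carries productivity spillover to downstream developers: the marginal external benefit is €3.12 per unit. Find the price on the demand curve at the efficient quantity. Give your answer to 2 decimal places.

Social marginal cost = private MC − MEB = 2.31 + 1.71Q.
Set SMC = demand: 2.31 + 1.71Q = 233.10 - 2.58Q → Q* = 53.7972.
Consumer price on the demand curve at Q*: 233.10 − 2.58×53.7972 = 94.3032.

P = €94.30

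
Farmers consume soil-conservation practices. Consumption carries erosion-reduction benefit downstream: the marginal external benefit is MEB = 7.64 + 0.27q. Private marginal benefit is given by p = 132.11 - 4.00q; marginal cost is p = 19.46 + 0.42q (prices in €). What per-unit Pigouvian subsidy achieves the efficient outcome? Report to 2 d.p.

subsidy = €15.47 per unit

Social marginal benefit = demand + MEB = 139.75 - 3.73q.
Set SMB = MC: 139.75 - 3.73q = 19.46 + 0.42q → q* = 28.9855.
The Pigouvian subsidy equals MEB at q*: 7.64 + 0.27×28.9855 = 15.4661.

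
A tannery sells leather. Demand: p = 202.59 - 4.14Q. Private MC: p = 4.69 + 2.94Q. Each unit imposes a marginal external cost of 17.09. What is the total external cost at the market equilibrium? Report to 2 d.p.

Market equilibrium (private): 4.69 + 2.94Q = 202.59 - 4.14Q → Q_m = 27.9520.
Total external cost = MEC × Q_m = 17.09 × 27.9520 = 477.6997.

477.70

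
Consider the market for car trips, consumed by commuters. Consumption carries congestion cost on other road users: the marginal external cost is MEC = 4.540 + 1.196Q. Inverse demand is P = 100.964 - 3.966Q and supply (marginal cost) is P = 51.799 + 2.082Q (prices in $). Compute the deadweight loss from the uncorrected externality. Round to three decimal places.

DWL = $14.040

Market equilibrium (private): 51.799 + 2.082Q = 100.964 - 3.966Q → Q_m = 8.1291.
Social marginal benefit = demand − MEC = 96.424 - 5.162Q.
Set SMB = MC: 96.424 - 5.162Q = 51.799 + 2.082Q → Q* = 6.1603.
Height of the DWL triangle at Q_m is MC(Q_m) − SMB(Q_m) = MEC(Q_m) = 14.2624.
DWL = ½ × 1.9688 × 14.2624 = 14.0399.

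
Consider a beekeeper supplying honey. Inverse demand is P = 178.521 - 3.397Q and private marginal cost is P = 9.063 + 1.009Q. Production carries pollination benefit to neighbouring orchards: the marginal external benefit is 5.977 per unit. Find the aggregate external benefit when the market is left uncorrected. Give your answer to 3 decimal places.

Market equilibrium (private): 9.063 + 1.009Q = 178.521 - 3.397Q → Q_m = 38.4607.
Total external benefit = MEB × Q_m = 5.977 × 38.4607 = 229.8796.

229.880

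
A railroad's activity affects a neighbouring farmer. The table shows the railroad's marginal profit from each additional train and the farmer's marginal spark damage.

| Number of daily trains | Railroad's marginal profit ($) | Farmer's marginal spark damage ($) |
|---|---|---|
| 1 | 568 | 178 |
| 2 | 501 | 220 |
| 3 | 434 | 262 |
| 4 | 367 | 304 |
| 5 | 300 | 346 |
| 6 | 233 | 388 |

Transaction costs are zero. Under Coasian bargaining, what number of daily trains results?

Bargaining reaches the level where marginal profit last exceeds marginal spark damage.
That holds through level 4 (367 ≥ 304) but not at 5 (300 < 346).

4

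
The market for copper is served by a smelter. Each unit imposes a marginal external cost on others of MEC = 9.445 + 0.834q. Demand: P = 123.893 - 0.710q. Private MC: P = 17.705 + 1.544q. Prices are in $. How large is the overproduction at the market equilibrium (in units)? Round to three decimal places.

Market equilibrium (private): 17.705 + 1.544q = 123.893 - 0.710q → q_m = 47.1109.
Social marginal cost = private MC + MEC = 27.150 + 2.378q.
Set SMC = demand: 27.150 + 2.378q = 123.893 - 0.710q → q* = 31.3287.
Gap = |47.1109 − 31.3287| = 15.7822.

15.782 units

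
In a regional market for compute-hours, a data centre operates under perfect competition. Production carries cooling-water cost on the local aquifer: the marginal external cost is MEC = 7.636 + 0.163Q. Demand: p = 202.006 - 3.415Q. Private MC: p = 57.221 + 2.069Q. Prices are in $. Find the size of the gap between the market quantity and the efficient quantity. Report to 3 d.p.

2.114 units

Market equilibrium (private): 57.221 + 2.069Q = 202.006 - 3.415Q → Q_m = 26.4013.
Social marginal cost = private MC + MEC = 64.857 + 2.232Q.
Set SMC = demand: 64.857 + 2.232Q = 202.006 - 3.415Q → Q* = 24.2871.
Gap = |26.4013 − 24.2871| = 2.1142.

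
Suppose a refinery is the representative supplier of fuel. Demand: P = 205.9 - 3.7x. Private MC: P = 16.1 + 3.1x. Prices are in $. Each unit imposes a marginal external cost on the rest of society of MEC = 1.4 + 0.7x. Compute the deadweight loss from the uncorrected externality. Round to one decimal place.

DWL = $29.2

Market equilibrium (private): 16.1 + 3.1x = 205.9 - 3.7x → x_m = 27.9118.
Social marginal cost = private MC + MEC = 17.5 + 3.8x.
Set SMC = demand: 17.5 + 3.8x = 205.9 - 3.7x → x* = 25.1200.
Between x* and x_m the wedge SMC − demand runs linearly from 0 to MEC(x_m), so the loss is a triangle.
DWL = ½ × 2.7918 × 20.9382 = 29.2276.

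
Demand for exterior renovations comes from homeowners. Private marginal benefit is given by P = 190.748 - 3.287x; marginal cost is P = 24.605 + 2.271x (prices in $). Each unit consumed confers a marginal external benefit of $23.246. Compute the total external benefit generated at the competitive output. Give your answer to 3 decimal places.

$694.883

Market equilibrium (private): 24.605 + 2.271x = 190.748 - 3.287x → x_m = 29.8926.
Total external benefit = MEB × x_m = 23.246 × 29.8926 = 694.8834.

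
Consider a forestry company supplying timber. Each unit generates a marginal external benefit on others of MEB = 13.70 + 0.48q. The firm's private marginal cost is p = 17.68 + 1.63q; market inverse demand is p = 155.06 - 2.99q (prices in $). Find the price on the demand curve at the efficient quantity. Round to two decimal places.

Social marginal cost = private MC − MEB = 3.98 + 1.15q.
Set SMC = demand: 3.98 + 1.15q = 155.06 - 2.99q → q* = 36.4928.
Consumer price on the demand curve at q*: 155.06 − 2.99×36.4928 = 45.9465.

P = $45.95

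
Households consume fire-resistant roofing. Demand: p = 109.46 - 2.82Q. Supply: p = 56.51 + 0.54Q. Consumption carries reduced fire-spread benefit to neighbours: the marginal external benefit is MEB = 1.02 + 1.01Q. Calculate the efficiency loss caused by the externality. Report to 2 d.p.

DWL = 61.03

Market equilibrium (private): 56.51 + 0.54Q = 109.46 - 2.82Q → Q_m = 15.7589.
Social marginal benefit = demand + MEB = 110.48 - 1.81Q.
Set SMB = MC: 110.48 - 1.81Q = 56.51 + 0.54Q → Q* = 22.9660.
Height of the DWL triangle at Q_m is SMB(Q_m) − MC(Q_m) = MEB(Q_m) = 16.9365.
DWL = ½ × 7.2071 × 16.9365 = 61.0315.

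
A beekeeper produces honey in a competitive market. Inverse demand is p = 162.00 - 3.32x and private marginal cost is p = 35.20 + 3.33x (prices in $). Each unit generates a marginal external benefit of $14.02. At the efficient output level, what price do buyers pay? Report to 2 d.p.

Social marginal cost = private MC − MEB = 21.18 + 3.33x.
Set SMC = demand: 21.18 + 3.33x = 162.00 - 3.32x → x* = 21.1759.
Consumer price on the demand curve at x*: 162.00 − 3.32×21.1759 = 91.6960.

P = $91.70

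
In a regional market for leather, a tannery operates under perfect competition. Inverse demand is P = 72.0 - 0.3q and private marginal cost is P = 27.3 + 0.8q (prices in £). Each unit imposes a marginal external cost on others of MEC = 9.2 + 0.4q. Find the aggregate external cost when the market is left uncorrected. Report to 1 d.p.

£704.1

Market equilibrium (private): 27.3 + 0.8q = 72.0 - 0.3q → q_m = 40.6364.
Total external cost = ∫₀^{q_m} (9.2 + 0.4q) dq = 9.2×40.6364 + ½×0.4×40.6364² = 704.1183.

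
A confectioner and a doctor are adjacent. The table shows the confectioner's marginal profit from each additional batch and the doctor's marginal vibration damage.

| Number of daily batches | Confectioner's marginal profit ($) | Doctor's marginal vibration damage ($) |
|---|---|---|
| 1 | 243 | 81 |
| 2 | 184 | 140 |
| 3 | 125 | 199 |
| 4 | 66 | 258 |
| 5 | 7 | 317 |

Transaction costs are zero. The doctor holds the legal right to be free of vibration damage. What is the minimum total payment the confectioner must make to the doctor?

$221

Efficient level: marginal profit ≥ marginal vibration damage through level 2, so k* = 2.
With the doctor holding the right, the confectioner must at least compensate total damage at k*: 81 + 140 = 221.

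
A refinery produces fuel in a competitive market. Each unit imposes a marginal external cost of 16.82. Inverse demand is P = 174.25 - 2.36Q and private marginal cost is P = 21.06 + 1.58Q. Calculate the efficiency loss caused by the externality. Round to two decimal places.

DWL = 35.90

Market equilibrium (private): 21.06 + 1.58Q = 174.25 - 2.36Q → Q_m = 38.8807.
Social marginal cost = private MC + MEC = 37.88 + 1.58Q.
Set SMC = demand: 37.88 + 1.58Q = 174.25 - 2.36Q → Q* = 34.6117.
Between Q* and Q_m the wedge SMC − demand runs linearly from 0 to MEC(Q_m), so the loss is a triangle.
DWL = ½ × 4.2690 × 16.8200 = 35.9023.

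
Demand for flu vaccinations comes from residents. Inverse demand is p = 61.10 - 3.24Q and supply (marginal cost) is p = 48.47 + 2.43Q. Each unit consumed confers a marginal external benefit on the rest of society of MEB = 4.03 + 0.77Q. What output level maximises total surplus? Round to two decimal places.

Social marginal benefit = demand + MEB = 65.13 - 2.47Q.
Set SMB = MC: 65.13 - 2.47Q = 48.47 + 2.43Q → Q* = 3.4000.

Q* = 3.40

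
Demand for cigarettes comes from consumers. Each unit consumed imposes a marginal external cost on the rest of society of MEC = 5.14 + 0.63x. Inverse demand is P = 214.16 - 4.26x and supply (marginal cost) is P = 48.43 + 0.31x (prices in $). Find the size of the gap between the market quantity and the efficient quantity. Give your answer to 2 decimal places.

5.38 units

Market equilibrium (private): 48.43 + 0.31x = 214.16 - 4.26x → x_m = 36.2648.
Social marginal benefit = demand − MEC = 209.02 - 4.89x.
Set SMB = MC: 209.02 - 4.89x = 48.43 + 0.31x → x* = 30.8827.
Gap = |36.2648 − 30.8827| = 5.3821.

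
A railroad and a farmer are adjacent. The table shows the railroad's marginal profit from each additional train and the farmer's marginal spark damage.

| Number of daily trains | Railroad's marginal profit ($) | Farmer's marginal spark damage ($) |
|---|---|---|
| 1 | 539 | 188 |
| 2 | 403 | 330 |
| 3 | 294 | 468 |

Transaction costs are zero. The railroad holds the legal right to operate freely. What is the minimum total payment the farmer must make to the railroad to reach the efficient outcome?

$294

Left alone the railroad would choose level 3 (marginal profit stays positive).
Efficient level: k* = 2 (marginal profit ≥ marginal spark damage through 2).
The farmer must at least cover the railroad's forgone profit from cutting 3→2: 294 = 294.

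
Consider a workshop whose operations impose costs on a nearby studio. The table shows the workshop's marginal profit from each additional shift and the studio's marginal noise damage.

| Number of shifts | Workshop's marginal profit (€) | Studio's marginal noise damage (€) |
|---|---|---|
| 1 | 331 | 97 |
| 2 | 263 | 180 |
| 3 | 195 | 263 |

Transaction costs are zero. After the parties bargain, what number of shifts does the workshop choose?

Bargaining reaches the level where marginal profit last exceeds marginal noise damage.
That holds through level 2 (263 ≥ 180) but not at 3 (195 < 263).

2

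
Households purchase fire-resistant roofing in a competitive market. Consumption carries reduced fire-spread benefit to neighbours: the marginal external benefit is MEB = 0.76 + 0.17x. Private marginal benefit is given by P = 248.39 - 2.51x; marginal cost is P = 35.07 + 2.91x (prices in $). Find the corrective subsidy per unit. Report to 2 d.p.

subsidy = $7.69 per unit

Social marginal benefit = demand + MEB = 249.15 - 2.34x.
Set SMB = MC: 249.15 - 2.34x = 35.07 + 2.91x → x* = 40.7771.
The Pigouvian subsidy equals MEB at x*: 0.76 + 0.17×40.7771 = 7.6921.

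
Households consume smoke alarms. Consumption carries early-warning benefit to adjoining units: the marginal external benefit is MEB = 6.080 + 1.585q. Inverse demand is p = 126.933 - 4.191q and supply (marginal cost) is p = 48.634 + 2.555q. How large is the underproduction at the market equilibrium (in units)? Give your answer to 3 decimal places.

4.743 units

Market equilibrium (private): 48.634 + 2.555q = 126.933 - 4.191q → q_m = 11.6067.
Social marginal benefit = demand + MEB = 133.013 - 2.606q.
Set SMB = MC: 133.013 - 2.606q = 48.634 + 2.555q → q* = 16.3494.
Gap = |11.6067 − 16.3494| = 4.7427.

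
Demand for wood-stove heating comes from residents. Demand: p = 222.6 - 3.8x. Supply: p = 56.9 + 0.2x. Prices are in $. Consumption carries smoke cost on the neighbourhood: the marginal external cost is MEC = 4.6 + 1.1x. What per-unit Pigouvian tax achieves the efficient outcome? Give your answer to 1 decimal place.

Social marginal benefit = demand − MEC = 218.0 - 4.9x.
Set SMB = MC: 218.0 - 4.9x = 56.9 + 0.2x → x* = 31.5882.
The Pigouvian tax equals MEC at x*: 4.6 + 1.1×31.5882 = 39.3470.

tax = $39.3 per unit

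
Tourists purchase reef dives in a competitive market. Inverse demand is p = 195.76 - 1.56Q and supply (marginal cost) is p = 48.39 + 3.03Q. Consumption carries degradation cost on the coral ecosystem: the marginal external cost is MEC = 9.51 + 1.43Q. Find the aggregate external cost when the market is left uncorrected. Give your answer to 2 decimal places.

1042.39

Market equilibrium (private): 48.39 + 3.03Q = 195.76 - 1.56Q → Q_m = 32.1068.
Total external cost = ∫₀^{Q_m} (9.51 + 1.43Q) dQ = 9.51×32.1068 + ½×1.43×32.1068² = 1042.3910.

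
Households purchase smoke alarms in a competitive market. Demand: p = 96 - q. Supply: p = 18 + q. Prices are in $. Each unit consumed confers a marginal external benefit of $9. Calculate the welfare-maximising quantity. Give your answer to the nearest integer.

Social marginal benefit = demand + MEB = 105 - q.
Set SMB = MC: 105 - q = 18 + q → q* = 43.5000.

q* = 44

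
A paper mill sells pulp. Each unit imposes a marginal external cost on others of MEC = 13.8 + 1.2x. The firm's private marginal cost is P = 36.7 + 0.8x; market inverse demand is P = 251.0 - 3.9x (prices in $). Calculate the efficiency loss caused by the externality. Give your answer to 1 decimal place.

DWL = $397.8

Market equilibrium (private): 36.7 + 0.8x = 251.0 - 3.9x → x_m = 45.5957.
Social marginal cost = private MC + MEC = 50.5 + 2.0x.
Set SMC = demand: 50.5 + 2.0x = 251.0 - 3.9x → x* = 33.9831.
Between x* and x_m the wedge SMC − demand runs linearly from 0 to MEC(x_m), so the loss is a triangle.
DWL = ½ × 11.6126 × 68.5149 = 397.8181.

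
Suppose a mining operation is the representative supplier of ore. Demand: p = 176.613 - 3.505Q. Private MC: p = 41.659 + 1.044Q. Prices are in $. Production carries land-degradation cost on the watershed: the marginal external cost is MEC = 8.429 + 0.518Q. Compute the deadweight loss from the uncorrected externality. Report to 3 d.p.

DWL = $55.878

Market equilibrium (private): 41.659 + 1.044Q = 176.613 - 3.505Q → Q_m = 29.6667.
Social marginal cost = private MC + MEC = 50.088 + 1.562Q.
Set SMC = demand: 50.088 + 1.562Q = 176.613 - 3.505Q → Q* = 24.9704.
Height of the DWL triangle at Q_m is SMC(Q_m) − demand(Q_m) = MEC(Q_m) = 23.7964.
DWL = ½ × 4.6963 × 23.7964 = 55.8775.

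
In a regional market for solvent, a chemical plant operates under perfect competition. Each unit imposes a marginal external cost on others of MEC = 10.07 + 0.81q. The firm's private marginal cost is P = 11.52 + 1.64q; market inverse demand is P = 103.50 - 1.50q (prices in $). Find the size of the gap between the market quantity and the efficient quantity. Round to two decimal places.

Market equilibrium (private): 11.52 + 1.64q = 103.50 - 1.50q → q_m = 29.2930.
Social marginal cost = private MC + MEC = 21.59 + 2.45q.
Set SMC = demand: 21.59 + 2.45q = 103.50 - 1.50q → q* = 20.7367.
Gap = |29.2930 − 20.7367| = 8.5563.

8.56 units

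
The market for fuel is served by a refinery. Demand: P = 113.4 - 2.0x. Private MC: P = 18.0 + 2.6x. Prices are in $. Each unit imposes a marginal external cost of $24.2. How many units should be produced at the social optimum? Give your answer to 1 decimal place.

x* = 15.5

Social marginal cost = private MC + MEC = 42.2 + 2.6x.
Set SMC = demand: 42.2 + 2.6x = 113.4 - 2.0x → x* = 15.4783.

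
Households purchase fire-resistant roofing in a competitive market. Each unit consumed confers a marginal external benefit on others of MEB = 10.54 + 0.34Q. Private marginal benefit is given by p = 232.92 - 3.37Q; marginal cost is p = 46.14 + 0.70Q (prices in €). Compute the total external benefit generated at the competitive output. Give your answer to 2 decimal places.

Market equilibrium (private): 46.14 + 0.70Q = 232.92 - 3.37Q → Q_m = 45.8919.
Total external benefit = ∫₀^{Q_m} (10.54 + 0.34Q) dQ = 10.54×45.8919 + ½×0.34×45.8919² = 841.7319.

€841.73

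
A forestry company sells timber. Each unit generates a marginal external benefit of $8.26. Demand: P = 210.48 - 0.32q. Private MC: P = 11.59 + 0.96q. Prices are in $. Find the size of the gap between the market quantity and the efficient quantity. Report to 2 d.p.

6.45 units

Market equilibrium (private): 11.59 + 0.96q = 210.48 - 0.32q → q_m = 155.3828.
Social marginal cost = private MC − MEB = 3.33 + 0.96q.
Set SMC = demand: 3.33 + 0.96q = 210.48 - 0.32q → q* = 161.8359.
Gap = |155.3828 − 161.8359| = 6.4531.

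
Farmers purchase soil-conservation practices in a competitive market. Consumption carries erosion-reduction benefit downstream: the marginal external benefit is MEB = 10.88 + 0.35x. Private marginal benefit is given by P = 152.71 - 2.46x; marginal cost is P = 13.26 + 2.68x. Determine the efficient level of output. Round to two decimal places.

Social marginal benefit = demand + MEB = 163.59 - 2.11x.
Set SMB = MC: 163.59 - 2.11x = 13.26 + 2.68x → x* = 31.3841.

x* = 31.38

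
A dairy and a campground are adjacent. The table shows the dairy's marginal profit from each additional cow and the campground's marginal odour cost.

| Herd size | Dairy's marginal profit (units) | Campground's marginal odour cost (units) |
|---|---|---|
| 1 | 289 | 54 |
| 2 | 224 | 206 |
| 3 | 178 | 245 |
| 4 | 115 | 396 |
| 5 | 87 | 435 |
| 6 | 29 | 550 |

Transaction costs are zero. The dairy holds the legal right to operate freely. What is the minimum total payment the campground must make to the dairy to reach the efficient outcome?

409

Left alone the dairy would choose level 6 (marginal profit stays positive).
Efficient level: k* = 2 (marginal profit ≥ marginal odour cost through 2).
The campground must at least cover the dairy's forgone profit from cutting 6→2: 178 + 115 + 87 + 29 = 409.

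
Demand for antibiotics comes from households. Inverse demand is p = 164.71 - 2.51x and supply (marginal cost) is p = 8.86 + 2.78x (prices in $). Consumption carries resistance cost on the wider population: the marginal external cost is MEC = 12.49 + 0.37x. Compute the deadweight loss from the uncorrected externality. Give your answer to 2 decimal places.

Market equilibrium (private): 8.86 + 2.78x = 164.71 - 2.51x → x_m = 29.4612.
Social marginal benefit = demand − MEC = 152.22 - 2.88x.
Set SMB = MC: 152.22 - 2.88x = 8.86 + 2.78x → x* = 25.3286.
Height of the DWL triangle at x_m is MC(x_m) − SMB(x_m) = MEC(x_m) = 23.3907.
DWL = ½ × 4.1326 × 23.3907 = 48.3322.

DWL = $48.33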